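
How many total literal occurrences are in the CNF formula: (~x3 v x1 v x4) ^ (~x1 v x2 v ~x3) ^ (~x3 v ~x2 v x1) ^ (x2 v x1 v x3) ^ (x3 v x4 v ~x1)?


Clause lengths: 3, 3, 3, 3, 3.
Sum = 3 + 3 + 3 + 3 + 3 = 15.

15


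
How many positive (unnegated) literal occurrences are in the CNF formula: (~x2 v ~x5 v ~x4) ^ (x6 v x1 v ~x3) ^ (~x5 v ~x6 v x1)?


Scan each clause for unnegated literals.
Clause 1: 0 positive; Clause 2: 2 positive; Clause 3: 1 positive.
Total positive literal occurrences = 3.

3


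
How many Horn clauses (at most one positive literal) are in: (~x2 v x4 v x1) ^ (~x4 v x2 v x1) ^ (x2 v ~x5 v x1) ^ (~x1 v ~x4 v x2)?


A Horn clause has at most one positive literal.
Clause 1: 2 positive lit(s) -> not Horn
Clause 2: 2 positive lit(s) -> not Horn
Clause 3: 2 positive lit(s) -> not Horn
Clause 4: 1 positive lit(s) -> Horn
Total Horn clauses = 1.

1


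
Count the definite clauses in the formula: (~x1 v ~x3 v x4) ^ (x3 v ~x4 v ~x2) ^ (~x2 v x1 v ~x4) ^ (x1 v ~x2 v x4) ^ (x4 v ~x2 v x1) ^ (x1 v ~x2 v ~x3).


A definite clause has exactly one positive literal.
Clause 1: 1 positive -> definite
Clause 2: 1 positive -> definite
Clause 3: 1 positive -> definite
Clause 4: 2 positive -> not definite
Clause 5: 2 positive -> not definite
Clause 6: 1 positive -> definite
Definite clause count = 4.

4


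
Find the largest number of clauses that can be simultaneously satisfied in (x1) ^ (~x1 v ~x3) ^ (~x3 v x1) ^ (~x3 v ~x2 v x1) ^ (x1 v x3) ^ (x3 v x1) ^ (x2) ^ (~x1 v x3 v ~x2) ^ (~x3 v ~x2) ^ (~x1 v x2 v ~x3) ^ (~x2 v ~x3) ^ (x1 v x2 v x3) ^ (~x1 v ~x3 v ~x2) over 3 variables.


Enumerate all 8 truth assignments.
For each, count how many of the 13 clauses are satisfied.
The formula is not fully satisfiable, so the maximum is below 13.
Maximum simultaneously satisfiable clauses = 12.

12


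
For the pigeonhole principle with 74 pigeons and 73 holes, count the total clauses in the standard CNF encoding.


The PHP encoding has two parts:
1) At-least-one-hole clauses: 74 (one per pigeon, each with 73 literals).
2) At-most-one-pigeon-per-hole clauses: 73 holes * C(74,2) = 73 * 2701 = 197173.
Total clauses = 74 + 197173 = 197247.

197247


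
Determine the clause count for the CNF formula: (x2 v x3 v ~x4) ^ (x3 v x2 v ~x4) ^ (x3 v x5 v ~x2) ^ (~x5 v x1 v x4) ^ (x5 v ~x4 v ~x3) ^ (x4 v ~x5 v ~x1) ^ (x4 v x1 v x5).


Each group enclosed in parentheses joined by ^ is one clause.
Counting the conjuncts: 7 clauses.

7


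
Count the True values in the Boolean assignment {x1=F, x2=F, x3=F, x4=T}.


The weight is the number of variables assigned True.
True variables: x4.
Weight = 1.

1


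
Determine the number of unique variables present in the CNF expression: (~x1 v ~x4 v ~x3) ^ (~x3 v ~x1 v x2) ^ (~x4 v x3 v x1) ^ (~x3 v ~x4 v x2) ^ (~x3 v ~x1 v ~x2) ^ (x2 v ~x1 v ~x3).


Identify each distinct variable in the formula.
Variables found: x1, x2, x3, x4.
Total distinct variables = 4.

4


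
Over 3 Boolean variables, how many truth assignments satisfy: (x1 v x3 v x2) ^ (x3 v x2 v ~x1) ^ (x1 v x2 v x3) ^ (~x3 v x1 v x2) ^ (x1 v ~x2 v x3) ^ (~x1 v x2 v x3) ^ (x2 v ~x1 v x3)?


Enumerate all 8 truth assignments over 3 variables.
Test each against every clause.
Satisfying assignments found: 4.

4


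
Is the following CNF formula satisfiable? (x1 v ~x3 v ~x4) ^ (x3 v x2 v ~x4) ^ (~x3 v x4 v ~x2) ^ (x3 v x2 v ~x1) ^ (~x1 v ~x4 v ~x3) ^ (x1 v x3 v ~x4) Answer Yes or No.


Check all 16 possible truth assignments.
Number of satisfying assignments found: 6.
The formula is satisfiable.

Yes


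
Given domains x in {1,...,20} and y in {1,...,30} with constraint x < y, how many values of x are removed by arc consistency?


For the constraint x < y, x needs a supporting value in y's domain.
x can be at most 29 (one less than y's maximum).
Valid x values from domain: 20 out of 20.
Pruned = 20 - 20 = 0.

0


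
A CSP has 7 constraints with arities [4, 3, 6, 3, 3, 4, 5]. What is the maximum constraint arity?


The arities are: 4, 3, 6, 3, 3, 4, 5.
Scan for the maximum value.
Maximum arity = 6.

6


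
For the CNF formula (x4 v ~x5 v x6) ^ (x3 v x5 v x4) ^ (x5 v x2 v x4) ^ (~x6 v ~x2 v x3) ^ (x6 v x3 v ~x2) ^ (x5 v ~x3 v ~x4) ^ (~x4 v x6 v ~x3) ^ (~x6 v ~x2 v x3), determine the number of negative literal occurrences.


Scan each clause for negated literals.
Clause 1: 1 negative; Clause 2: 0 negative; Clause 3: 0 negative; Clause 4: 2 negative; Clause 5: 1 negative; Clause 6: 2 negative; Clause 7: 2 negative; Clause 8: 2 negative.
Total negative literal occurrences = 10.

10


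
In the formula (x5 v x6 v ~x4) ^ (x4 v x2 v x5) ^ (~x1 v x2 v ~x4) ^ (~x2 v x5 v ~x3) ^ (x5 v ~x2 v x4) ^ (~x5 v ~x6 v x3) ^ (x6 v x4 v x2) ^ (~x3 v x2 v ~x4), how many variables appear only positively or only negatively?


A pure literal appears in only one polarity across all clauses.
Pure literals: x1 (negative only).
Count = 1.

1


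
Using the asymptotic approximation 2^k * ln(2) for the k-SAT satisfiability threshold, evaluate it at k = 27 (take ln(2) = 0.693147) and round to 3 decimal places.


Using the asymptotic formula: threshold ~ 2^k * ln(2).
2^27 = 134217728.
134217728 * 0.693147 = 93032615.51.

93032615.51


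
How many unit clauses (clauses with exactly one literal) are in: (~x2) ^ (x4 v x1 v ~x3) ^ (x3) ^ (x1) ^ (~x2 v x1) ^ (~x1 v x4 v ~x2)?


A unit clause contains exactly one literal.
Unit clauses found: (~x2), (x3), (x1).
Count = 3.

3


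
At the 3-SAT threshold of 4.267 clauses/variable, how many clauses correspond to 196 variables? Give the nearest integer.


The 3-SAT phase transition occurs at approximately 4.267 clauses per variable.
m = 4.267 * 196 = 836.332.
Rounded to nearest integer: 836.

836


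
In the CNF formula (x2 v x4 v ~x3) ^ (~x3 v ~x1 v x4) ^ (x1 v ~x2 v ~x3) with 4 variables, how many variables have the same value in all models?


Find all satisfying assignments: 11 model(s).
Check which variables have the same value in every model.
No variable is fixed across all models.
Backbone size = 0.

0


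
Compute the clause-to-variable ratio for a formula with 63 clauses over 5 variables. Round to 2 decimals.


Clause-to-variable ratio = clauses / variables.
63 / 5 = 12.6.

12.6


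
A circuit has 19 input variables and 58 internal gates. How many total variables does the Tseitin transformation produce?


The Tseitin transformation introduces one auxiliary variable per gate.
Total variables = inputs + gates = 19 + 58 = 77.

77


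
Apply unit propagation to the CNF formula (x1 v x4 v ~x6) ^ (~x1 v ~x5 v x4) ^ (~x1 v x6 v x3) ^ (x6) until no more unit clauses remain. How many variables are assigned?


Unit propagation repeatedly assigns the literal in any unit clause, then simplifies.
Assignments in order: x6 = T.
No further unit clauses remain.
Total variables assigned = 1.

1


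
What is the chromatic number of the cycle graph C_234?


A cycle on an even number of vertices is bipartite: alternate two colors around the cycle.
Since 234 is even, two colors suffice, and at least two are needed because the graph has edges.
Chromatic number = 2.

2


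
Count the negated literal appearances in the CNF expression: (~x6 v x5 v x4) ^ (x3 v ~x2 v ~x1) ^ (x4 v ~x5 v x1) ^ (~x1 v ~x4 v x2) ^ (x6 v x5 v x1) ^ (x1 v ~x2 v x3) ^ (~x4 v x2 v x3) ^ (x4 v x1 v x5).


Scan each clause for negated literals.
Clause 1: 1 negative; Clause 2: 2 negative; Clause 3: 1 negative; Clause 4: 2 negative; Clause 5: 0 negative; Clause 6: 1 negative; Clause 7: 1 negative; Clause 8: 0 negative.
Total negative literal occurrences = 8.

8


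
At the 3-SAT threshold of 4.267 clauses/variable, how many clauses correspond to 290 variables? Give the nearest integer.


The 3-SAT phase transition occurs at approximately 4.267 clauses per variable.
m = 4.267 * 290 = 1237.43.
Rounded to nearest integer: 1237.

1237


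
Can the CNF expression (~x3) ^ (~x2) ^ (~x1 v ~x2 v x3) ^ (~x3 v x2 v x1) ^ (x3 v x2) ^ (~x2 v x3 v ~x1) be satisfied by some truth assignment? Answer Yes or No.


Check all 8 possible truth assignments.
Number of satisfying assignments found: 0.
The formula is unsatisfiable.

No


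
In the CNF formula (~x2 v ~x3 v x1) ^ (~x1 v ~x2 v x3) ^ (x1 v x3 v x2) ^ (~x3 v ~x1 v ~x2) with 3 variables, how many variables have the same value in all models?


Find all satisfying assignments: 4 model(s).
Check which variables have the same value in every model.
No variable is fixed across all models.
Backbone size = 0.

0


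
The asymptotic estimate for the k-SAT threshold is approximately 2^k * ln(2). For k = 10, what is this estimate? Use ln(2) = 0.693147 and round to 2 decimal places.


Using the asymptotic formula: threshold ~ 2^k * ln(2).
2^10 = 1024.
1024 * 0.693147 = 709.78.

709.78


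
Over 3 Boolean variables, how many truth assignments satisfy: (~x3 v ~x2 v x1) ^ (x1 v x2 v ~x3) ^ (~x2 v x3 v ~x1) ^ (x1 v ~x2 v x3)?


Enumerate all 8 truth assignments over 3 variables.
Test each against every clause.
Satisfying assignments found: 4.

4


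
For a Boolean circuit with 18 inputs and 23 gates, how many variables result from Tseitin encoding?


The Tseitin transformation introduces one auxiliary variable per gate.
Total variables = inputs + gates = 18 + 23 = 41.

41


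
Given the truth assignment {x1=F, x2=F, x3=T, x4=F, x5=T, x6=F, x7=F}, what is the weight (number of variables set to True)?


The weight is the number of variables assigned True.
True variables: x3, x5.
Weight = 2.

2


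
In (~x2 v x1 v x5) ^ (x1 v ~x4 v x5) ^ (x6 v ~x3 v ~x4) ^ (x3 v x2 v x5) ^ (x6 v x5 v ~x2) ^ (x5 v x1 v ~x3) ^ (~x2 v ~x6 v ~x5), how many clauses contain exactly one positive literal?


A definite clause has exactly one positive literal.
Clause 1: 2 positive -> not definite
Clause 2: 2 positive -> not definite
Clause 3: 1 positive -> definite
Clause 4: 3 positive -> not definite
Clause 5: 2 positive -> not definite
Clause 6: 2 positive -> not definite
Clause 7: 0 positive -> not definite
Definite clause count = 1.

1


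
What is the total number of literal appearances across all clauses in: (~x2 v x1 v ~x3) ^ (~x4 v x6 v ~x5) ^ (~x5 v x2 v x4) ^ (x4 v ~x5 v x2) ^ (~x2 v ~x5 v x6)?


Clause lengths: 3, 3, 3, 3, 3.
Sum = 3 + 3 + 3 + 3 + 3 = 15.

15


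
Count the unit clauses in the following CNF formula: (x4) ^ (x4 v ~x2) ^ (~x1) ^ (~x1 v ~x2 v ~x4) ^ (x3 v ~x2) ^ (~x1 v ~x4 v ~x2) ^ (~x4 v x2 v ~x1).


A unit clause contains exactly one literal.
Unit clauses found: (x4), (~x1).
Count = 2.

2


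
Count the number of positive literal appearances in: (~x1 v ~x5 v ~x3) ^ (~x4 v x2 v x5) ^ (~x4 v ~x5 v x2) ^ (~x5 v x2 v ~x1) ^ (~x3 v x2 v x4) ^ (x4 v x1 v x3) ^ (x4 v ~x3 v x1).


Scan each clause for unnegated literals.
Clause 1: 0 positive; Clause 2: 2 positive; Clause 3: 1 positive; Clause 4: 1 positive; Clause 5: 2 positive; Clause 6: 3 positive; Clause 7: 2 positive.
Total positive literal occurrences = 11.

11


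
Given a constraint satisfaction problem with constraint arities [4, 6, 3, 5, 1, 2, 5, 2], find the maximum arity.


The arities are: 4, 6, 3, 5, 1, 2, 5, 2.
Scan for the maximum value.
Maximum arity = 6.

6


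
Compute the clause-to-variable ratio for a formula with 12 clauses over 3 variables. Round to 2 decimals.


Clause-to-variable ratio = clauses / variables.
12 / 3 = 4.0.

4.0


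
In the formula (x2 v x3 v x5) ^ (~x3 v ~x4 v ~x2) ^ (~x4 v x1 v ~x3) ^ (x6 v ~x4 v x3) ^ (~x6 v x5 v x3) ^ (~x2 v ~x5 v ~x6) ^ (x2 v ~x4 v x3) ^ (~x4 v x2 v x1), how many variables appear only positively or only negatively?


A pure literal appears in only one polarity across all clauses.
Pure literals: x1 (positive only), x4 (negative only).
Count = 2.

2


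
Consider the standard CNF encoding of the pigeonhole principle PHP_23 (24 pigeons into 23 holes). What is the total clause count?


The PHP encoding has two parts:
1) At-least-one-hole clauses: 24 (one per pigeon, each with 23 literals).
2) At-most-one-pigeon-per-hole clauses: 23 holes * C(24,2) = 23 * 276 = 6348.
Total clauses = 24 + 6348 = 6372.

6372


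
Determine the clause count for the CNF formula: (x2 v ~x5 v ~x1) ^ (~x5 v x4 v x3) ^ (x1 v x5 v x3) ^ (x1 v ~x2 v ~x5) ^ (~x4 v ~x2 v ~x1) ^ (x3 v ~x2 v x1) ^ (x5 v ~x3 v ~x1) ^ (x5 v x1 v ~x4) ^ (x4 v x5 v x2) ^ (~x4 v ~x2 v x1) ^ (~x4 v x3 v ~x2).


Each group enclosed in parentheses joined by ^ is one clause.
Counting the conjuncts: 11 clauses.

11


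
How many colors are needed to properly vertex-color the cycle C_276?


A cycle on an even number of vertices is bipartite: alternate two colors around the cycle.
Since 276 is even, two colors suffice, and at least two are needed because the graph has edges.
Chromatic number = 2.

2


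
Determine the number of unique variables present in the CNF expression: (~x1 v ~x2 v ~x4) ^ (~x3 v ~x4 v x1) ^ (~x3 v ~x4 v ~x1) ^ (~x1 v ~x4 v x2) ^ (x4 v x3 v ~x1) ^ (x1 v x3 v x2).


Identify each distinct variable in the formula.
Variables found: x1, x2, x3, x4.
Total distinct variables = 4.

4


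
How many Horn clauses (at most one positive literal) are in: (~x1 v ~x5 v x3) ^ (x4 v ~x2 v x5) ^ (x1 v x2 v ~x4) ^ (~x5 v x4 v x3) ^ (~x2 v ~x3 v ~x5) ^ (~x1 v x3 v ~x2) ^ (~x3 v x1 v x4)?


A Horn clause has at most one positive literal.
Clause 1: 1 positive lit(s) -> Horn
Clause 2: 2 positive lit(s) -> not Horn
Clause 3: 2 positive lit(s) -> not Horn
Clause 4: 2 positive lit(s) -> not Horn
Clause 5: 0 positive lit(s) -> Horn
Clause 6: 1 positive lit(s) -> Horn
Clause 7: 2 positive lit(s) -> not Horn
Total Horn clauses = 3.

3


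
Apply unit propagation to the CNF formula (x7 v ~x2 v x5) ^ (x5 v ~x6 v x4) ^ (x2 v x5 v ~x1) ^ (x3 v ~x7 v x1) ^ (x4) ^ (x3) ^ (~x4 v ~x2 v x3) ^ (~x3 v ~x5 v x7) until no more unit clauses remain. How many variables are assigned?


Unit propagation repeatedly assigns the literal in any unit clause, then simplifies.
Assignments in order: x4 = T, x3 = T.
No further unit clauses remain.
Total variables assigned = 2.

2


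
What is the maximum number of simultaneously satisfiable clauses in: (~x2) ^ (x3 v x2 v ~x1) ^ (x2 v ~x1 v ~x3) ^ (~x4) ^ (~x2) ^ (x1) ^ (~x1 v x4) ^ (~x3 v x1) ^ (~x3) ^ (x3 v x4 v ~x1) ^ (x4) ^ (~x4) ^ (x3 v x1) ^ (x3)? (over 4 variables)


Enumerate all 16 truth assignments.
For each, count how many of the 14 clauses are satisfied.
The formula is not fully satisfiable, so the maximum is below 14.
Maximum simultaneously satisfiable clauses = 10.

10


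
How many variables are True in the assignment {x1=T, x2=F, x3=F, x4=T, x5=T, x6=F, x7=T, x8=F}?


The weight is the number of variables assigned True.
True variables: x1, x4, x5, x7.
Weight = 4.

4


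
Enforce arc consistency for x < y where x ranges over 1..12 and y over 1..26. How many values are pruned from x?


For the constraint x < y, x needs a supporting value in y's domain.
x can be at most 25 (one less than y's maximum).
Valid x values from domain: 12 out of 12.
Pruned = 12 - 12 = 0.

0


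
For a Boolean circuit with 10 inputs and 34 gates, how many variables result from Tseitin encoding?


The Tseitin transformation introduces one auxiliary variable per gate.
Total variables = inputs + gates = 10 + 34 = 44.

44


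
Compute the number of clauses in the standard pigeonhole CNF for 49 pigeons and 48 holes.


The PHP encoding has two parts:
1) At-least-one-hole clauses: 49 (one per pigeon, each with 48 literals).
2) At-most-one-pigeon-per-hole clauses: 48 holes * C(49,2) = 48 * 1176 = 56448.
Total clauses = 49 + 56448 = 56497.

56497


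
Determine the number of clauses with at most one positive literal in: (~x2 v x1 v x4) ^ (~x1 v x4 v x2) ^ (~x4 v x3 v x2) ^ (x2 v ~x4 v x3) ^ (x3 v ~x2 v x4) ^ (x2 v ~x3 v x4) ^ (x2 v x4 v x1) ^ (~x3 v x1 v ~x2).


A Horn clause has at most one positive literal.
Clause 1: 2 positive lit(s) -> not Horn
Clause 2: 2 positive lit(s) -> not Horn
Clause 3: 2 positive lit(s) -> not Horn
Clause 4: 2 positive lit(s) -> not Horn
Clause 5: 2 positive lit(s) -> not Horn
Clause 6: 2 positive lit(s) -> not Horn
Clause 7: 3 positive lit(s) -> not Horn
Clause 8: 1 positive lit(s) -> Horn
Total Horn clauses = 1.

1


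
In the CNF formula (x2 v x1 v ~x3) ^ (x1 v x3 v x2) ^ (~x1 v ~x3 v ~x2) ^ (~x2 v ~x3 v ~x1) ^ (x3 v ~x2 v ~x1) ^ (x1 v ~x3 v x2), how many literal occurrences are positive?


Scan each clause for unnegated literals.
Clause 1: 2 positive; Clause 2: 3 positive; Clause 3: 0 positive; Clause 4: 0 positive; Clause 5: 1 positive; Clause 6: 2 positive.
Total positive literal occurrences = 8.

8


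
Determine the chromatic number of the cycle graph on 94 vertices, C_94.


A cycle on an even number of vertices is bipartite: alternate two colors around the cycle.
Since 94 is even, two colors suffice, and at least two are needed because the graph has edges.
Chromatic number = 2.

2


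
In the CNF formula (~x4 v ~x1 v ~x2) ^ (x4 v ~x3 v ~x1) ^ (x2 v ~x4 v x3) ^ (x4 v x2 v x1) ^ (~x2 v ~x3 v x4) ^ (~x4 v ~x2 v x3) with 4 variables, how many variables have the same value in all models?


Find all satisfying assignments: 6 model(s).
Check which variables have the same value in every model.
No variable is fixed across all models.
Backbone size = 0.

0


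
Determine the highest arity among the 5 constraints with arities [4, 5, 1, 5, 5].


The arities are: 4, 5, 1, 5, 5.
Scan for the maximum value.
Maximum arity = 5.

5


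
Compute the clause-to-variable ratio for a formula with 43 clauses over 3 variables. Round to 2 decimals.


Clause-to-variable ratio = clauses / variables.
43 / 3 = 14.33.

14.33


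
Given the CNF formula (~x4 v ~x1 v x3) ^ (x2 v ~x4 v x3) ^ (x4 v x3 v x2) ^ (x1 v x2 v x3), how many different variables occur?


Identify each distinct variable in the formula.
Variables found: x1, x2, x3, x4.
Total distinct variables = 4.

4


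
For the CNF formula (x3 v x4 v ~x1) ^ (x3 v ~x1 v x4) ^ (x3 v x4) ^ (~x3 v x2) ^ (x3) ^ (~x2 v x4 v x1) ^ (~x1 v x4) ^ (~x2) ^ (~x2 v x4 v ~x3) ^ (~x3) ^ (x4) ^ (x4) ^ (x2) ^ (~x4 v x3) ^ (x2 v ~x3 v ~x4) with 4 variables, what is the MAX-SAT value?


Enumerate all 16 truth assignments.
For each, count how many of the 15 clauses are satisfied.
The formula is not fully satisfiable, so the maximum is below 15.
Maximum simultaneously satisfiable clauses = 13.

13


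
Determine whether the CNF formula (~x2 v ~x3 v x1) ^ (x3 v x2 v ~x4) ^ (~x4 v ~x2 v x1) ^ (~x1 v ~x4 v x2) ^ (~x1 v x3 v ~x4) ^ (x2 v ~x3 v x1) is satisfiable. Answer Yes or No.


Check all 16 possible truth assignments.
Number of satisfying assignments found: 7.
The formula is satisfiable.

Yes


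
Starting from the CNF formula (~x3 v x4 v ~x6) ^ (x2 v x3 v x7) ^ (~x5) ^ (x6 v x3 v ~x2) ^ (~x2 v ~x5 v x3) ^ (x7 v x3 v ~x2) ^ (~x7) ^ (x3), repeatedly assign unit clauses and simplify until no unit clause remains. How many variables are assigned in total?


Unit propagation repeatedly assigns the literal in any unit clause, then simplifies.
Assignments in order: x5 = F, x7 = F, x3 = T.
No further unit clauses remain.
Total variables assigned = 3.

3


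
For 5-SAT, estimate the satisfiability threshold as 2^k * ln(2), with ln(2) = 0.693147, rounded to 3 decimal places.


Using the asymptotic formula: threshold ~ 2^k * ln(2).
2^5 = 32.
32 * 0.693147 = 22.181.

22.181


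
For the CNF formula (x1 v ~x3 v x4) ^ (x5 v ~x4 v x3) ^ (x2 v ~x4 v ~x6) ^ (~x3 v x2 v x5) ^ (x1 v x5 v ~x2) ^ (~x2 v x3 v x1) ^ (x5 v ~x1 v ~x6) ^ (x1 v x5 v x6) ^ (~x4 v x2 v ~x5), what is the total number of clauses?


Each group enclosed in parentheses joined by ^ is one clause.
Counting the conjuncts: 9 clauses.

9


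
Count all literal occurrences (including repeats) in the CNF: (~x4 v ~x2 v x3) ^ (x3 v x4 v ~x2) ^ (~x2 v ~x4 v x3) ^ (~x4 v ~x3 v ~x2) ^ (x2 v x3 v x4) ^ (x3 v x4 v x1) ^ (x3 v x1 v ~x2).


Clause lengths: 3, 3, 3, 3, 3, 3, 3.
Sum = 3 + 3 + 3 + 3 + 3 + 3 + 3 = 21.

21


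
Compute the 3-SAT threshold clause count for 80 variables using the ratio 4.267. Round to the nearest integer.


The 3-SAT phase transition occurs at approximately 4.267 clauses per variable.
m = 4.267 * 80 = 341.36.
Rounded to nearest integer: 341.

341


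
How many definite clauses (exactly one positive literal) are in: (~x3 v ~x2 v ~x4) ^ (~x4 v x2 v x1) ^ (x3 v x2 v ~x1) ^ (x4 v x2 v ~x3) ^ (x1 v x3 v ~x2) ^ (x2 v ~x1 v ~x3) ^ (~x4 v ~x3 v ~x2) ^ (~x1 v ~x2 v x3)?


A definite clause has exactly one positive literal.
Clause 1: 0 positive -> not definite
Clause 2: 2 positive -> not definite
Clause 3: 2 positive -> not definite
Clause 4: 2 positive -> not definite
Clause 5: 2 positive -> not definite
Clause 6: 1 positive -> definite
Clause 7: 0 positive -> not definite
Clause 8: 1 positive -> definite
Definite clause count = 2.

2


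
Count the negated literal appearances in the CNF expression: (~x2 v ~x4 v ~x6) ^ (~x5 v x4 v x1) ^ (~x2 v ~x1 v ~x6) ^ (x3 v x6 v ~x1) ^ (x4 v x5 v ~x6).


Scan each clause for negated literals.
Clause 1: 3 negative; Clause 2: 1 negative; Clause 3: 3 negative; Clause 4: 1 negative; Clause 5: 1 negative.
Total negative literal occurrences = 9.

9


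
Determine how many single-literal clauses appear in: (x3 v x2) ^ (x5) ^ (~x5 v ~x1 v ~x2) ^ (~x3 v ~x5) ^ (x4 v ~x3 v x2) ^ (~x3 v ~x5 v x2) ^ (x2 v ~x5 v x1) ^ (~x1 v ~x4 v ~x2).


A unit clause contains exactly one literal.
Unit clauses found: (x5).
Count = 1.

1


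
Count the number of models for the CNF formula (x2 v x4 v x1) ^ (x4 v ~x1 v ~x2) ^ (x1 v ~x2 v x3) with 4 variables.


Enumerate all 16 truth assignments over 4 variables.
Test each against every clause.
Satisfying assignments found: 10.

10


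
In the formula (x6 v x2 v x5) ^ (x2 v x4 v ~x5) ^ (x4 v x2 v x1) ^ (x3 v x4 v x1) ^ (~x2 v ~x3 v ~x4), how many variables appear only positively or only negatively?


A pure literal appears in only one polarity across all clauses.
Pure literals: x1 (positive only), x6 (positive only).
Count = 2.

2


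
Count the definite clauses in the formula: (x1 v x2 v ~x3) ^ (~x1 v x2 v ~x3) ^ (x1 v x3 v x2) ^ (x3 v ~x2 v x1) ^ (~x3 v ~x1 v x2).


A definite clause has exactly one positive literal.
Clause 1: 2 positive -> not definite
Clause 2: 1 positive -> definite
Clause 3: 3 positive -> not definite
Clause 4: 2 positive -> not definite
Clause 5: 1 positive -> definite
Definite clause count = 2.

2


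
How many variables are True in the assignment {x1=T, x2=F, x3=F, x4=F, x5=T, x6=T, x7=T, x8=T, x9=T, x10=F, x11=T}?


The weight is the number of variables assigned True.
True variables: x1, x5, x6, x7, x8, x9, x11.
Weight = 7.

7


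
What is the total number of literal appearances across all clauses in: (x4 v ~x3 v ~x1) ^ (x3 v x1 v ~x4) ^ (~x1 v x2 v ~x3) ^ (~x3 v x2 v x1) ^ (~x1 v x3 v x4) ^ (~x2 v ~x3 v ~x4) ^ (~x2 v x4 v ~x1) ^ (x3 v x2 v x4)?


Clause lengths: 3, 3, 3, 3, 3, 3, 3, 3.
Sum = 3 + 3 + 3 + 3 + 3 + 3 + 3 + 3 = 24.

24


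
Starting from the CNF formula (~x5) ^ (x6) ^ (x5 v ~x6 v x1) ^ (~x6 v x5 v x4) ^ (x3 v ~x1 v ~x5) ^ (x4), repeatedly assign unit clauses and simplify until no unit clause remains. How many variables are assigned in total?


Unit propagation repeatedly assigns the literal in any unit clause, then simplifies.
Assignments in order: x5 = F, x6 = T, x1 = T, x4 = T.
No further unit clauses remain.
Total variables assigned = 4.

4


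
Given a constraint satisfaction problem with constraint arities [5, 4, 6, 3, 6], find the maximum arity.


The arities are: 5, 4, 6, 3, 6.
Scan for the maximum value.
Maximum arity = 6.

6


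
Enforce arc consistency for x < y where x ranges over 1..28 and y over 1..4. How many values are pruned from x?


For the constraint x < y, x needs a supporting value in y's domain.
x can be at most 3 (one less than y's maximum).
Valid x values from domain: 3 out of 28.
Pruned = 28 - 3 = 25.

25


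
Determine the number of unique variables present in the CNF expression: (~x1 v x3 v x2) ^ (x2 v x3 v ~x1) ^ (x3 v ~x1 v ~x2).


Identify each distinct variable in the formula.
Variables found: x1, x2, x3.
Total distinct variables = 3.

3


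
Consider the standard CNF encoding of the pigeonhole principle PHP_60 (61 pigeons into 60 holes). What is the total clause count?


The PHP encoding has two parts:
1) At-least-one-hole clauses: 61 (one per pigeon, each with 60 literals).
2) At-most-one-pigeon-per-hole clauses: 60 holes * C(61,2) = 60 * 1830 = 109800.
Total clauses = 61 + 109800 = 109861.

109861


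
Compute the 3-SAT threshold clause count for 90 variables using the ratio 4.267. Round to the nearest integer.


The 3-SAT phase transition occurs at approximately 4.267 clauses per variable.
m = 4.267 * 90 = 384.03.
Rounded to nearest integer: 384.

384


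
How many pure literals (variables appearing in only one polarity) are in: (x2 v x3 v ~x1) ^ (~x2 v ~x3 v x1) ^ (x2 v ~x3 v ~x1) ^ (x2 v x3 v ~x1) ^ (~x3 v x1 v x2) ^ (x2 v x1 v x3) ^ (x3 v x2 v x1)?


A pure literal appears in only one polarity across all clauses.
No pure literals found.
Count = 0.

0


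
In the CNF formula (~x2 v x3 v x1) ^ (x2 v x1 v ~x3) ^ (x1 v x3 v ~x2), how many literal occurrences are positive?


Scan each clause for unnegated literals.
Clause 1: 2 positive; Clause 2: 2 positive; Clause 3: 2 positive.
Total positive literal occurrences = 6.

6


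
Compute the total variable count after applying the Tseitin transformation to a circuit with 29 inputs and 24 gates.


The Tseitin transformation introduces one auxiliary variable per gate.
Total variables = inputs + gates = 29 + 24 = 53.

53


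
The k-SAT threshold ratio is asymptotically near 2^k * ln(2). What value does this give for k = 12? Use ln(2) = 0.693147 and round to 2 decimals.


Using the asymptotic formula: threshold ~ 2^k * ln(2).
2^12 = 4096.
4096 * 0.693147 = 2839.13.

2839.13


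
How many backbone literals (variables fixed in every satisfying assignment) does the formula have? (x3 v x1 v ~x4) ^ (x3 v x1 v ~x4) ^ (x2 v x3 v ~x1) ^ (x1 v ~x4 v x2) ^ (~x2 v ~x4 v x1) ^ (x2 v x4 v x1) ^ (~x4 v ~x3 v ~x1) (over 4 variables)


Find all satisfying assignments: 6 model(s).
Check which variables have the same value in every model.
No variable is fixed across all models.
Backbone size = 0.

0


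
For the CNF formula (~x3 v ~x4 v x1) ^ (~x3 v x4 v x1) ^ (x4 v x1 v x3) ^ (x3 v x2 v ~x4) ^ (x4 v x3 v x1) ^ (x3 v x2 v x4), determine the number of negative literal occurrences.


Scan each clause for negated literals.
Clause 1: 2 negative; Clause 2: 1 negative; Clause 3: 0 negative; Clause 4: 1 negative; Clause 5: 0 negative; Clause 6: 0 negative.
Total negative literal occurrences = 4.

4


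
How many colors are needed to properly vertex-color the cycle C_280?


A cycle on an even number of vertices is bipartite: alternate two colors around the cycle.
Since 280 is even, two colors suffice, and at least two are needed because the graph has edges.
Chromatic number = 2.

2


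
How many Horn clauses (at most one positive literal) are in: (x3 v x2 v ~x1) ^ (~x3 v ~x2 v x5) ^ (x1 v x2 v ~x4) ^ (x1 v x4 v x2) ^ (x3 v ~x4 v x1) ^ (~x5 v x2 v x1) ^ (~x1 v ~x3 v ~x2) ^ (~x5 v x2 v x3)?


A Horn clause has at most one positive literal.
Clause 1: 2 positive lit(s) -> not Horn
Clause 2: 1 positive lit(s) -> Horn
Clause 3: 2 positive lit(s) -> not Horn
Clause 4: 3 positive lit(s) -> not Horn
Clause 5: 2 positive lit(s) -> not Horn
Clause 6: 2 positive lit(s) -> not Horn
Clause 7: 0 positive lit(s) -> Horn
Clause 8: 2 positive lit(s) -> not Horn
Total Horn clauses = 2.

2


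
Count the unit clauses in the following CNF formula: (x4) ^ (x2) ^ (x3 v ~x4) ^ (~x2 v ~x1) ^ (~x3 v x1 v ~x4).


A unit clause contains exactly one literal.
Unit clauses found: (x4), (x2).
Count = 2.

2


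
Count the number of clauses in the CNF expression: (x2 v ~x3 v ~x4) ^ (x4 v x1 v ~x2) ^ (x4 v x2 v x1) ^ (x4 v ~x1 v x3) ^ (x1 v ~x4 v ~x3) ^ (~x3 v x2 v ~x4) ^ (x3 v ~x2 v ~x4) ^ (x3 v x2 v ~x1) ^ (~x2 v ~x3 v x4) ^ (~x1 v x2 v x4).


Each group enclosed in parentheses joined by ^ is one clause.
Counting the conjuncts: 10 clauses.

10


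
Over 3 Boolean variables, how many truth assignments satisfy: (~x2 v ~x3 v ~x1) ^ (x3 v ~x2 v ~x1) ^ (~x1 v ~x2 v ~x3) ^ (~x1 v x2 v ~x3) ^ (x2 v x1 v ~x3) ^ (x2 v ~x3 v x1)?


Enumerate all 8 truth assignments over 3 variables.
Test each against every clause.
Satisfying assignments found: 4.

4


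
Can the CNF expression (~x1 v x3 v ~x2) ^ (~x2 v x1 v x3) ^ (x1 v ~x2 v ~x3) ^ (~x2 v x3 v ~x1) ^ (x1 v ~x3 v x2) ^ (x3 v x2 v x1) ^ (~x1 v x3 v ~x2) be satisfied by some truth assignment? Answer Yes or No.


Check all 8 possible truth assignments.
Number of satisfying assignments found: 3.
The formula is satisfiable.

Yes


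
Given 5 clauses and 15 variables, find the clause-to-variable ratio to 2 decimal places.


Clause-to-variable ratio = clauses / variables.
5 / 15 = 0.33.

0.33


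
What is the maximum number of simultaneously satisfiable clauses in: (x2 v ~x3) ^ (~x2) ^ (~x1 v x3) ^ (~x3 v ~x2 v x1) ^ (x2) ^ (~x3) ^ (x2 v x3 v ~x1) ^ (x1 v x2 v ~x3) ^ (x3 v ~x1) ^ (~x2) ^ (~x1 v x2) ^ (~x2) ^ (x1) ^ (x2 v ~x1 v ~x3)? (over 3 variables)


Enumerate all 8 truth assignments.
For each, count how many of the 14 clauses are satisfied.
The formula is not fully satisfiable, so the maximum is below 14.
Maximum simultaneously satisfiable clauses = 12.

12


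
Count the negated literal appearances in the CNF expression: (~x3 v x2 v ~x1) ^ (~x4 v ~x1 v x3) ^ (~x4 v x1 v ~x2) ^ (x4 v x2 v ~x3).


Scan each clause for negated literals.
Clause 1: 2 negative; Clause 2: 2 negative; Clause 3: 2 negative; Clause 4: 1 negative.
Total negative literal occurrences = 7.

7


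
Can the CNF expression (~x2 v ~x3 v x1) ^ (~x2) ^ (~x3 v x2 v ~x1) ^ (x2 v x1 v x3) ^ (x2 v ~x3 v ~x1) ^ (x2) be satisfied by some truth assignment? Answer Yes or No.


Check all 8 possible truth assignments.
Number of satisfying assignments found: 0.
The formula is unsatisfiable.

No


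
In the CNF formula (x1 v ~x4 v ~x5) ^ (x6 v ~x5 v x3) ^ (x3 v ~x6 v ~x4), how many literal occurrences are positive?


Scan each clause for unnegated literals.
Clause 1: 1 positive; Clause 2: 2 positive; Clause 3: 1 positive.
Total positive literal occurrences = 4.

4


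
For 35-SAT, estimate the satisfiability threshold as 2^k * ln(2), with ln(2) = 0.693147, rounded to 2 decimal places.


Using the asymptotic formula: threshold ~ 2^k * ln(2).
2^35 = 34359738368.
34359738368 * 0.693147 = 23816349570.56.

23816349570.56


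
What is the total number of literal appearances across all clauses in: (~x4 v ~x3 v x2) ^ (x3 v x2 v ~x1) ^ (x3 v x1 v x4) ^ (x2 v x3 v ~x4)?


Clause lengths: 3, 3, 3, 3.
Sum = 3 + 3 + 3 + 3 = 12.

12


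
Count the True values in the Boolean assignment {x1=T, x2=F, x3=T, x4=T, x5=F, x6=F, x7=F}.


The weight is the number of variables assigned True.
True variables: x1, x3, x4.
Weight = 3.

3


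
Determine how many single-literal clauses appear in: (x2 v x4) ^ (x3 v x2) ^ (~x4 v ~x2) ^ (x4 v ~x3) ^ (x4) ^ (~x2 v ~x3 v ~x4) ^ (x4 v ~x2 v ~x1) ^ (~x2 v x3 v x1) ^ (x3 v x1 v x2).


A unit clause contains exactly one literal.
Unit clauses found: (x4).
Count = 1.

1


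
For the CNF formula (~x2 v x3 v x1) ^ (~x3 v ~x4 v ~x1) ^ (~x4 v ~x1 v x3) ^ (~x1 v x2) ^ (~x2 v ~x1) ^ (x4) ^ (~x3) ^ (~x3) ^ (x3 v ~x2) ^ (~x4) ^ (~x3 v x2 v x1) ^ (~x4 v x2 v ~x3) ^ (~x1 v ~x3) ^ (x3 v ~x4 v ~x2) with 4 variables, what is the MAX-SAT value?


Enumerate all 16 truth assignments.
For each, count how many of the 14 clauses are satisfied.
The formula is not fully satisfiable, so the maximum is below 14.
Maximum simultaneously satisfiable clauses = 13.

13


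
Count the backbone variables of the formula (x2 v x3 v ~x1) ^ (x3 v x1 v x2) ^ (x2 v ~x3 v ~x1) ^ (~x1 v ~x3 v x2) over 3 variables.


Find all satisfying assignments: 5 model(s).
Check which variables have the same value in every model.
No variable is fixed across all models.
Backbone size = 0.

0


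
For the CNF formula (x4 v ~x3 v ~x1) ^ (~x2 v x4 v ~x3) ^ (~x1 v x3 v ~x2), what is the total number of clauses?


Each group enclosed in parentheses joined by ^ is one clause.
Counting the conjuncts: 3 clauses.

3


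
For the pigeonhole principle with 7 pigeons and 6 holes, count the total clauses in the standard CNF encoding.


The PHP encoding has two parts:
1) At-least-one-hole clauses: 7 (one per pigeon, each with 6 literals).
2) At-most-one-pigeon-per-hole clauses: 6 holes * C(7,2) = 6 * 21 = 126.
Total clauses = 7 + 126 = 133.

133


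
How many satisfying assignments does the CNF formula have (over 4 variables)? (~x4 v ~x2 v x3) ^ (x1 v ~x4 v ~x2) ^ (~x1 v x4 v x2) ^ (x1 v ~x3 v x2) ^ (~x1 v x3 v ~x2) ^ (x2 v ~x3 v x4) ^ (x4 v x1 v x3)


Enumerate all 16 truth assignments over 4 variables.
Test each against every clause.
Satisfying assignments found: 6.

6


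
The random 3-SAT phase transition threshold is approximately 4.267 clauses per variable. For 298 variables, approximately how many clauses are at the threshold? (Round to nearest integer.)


The 3-SAT phase transition occurs at approximately 4.267 clauses per variable.
m = 4.267 * 298 = 1271.566.
Rounded to nearest integer: 1272.

1272


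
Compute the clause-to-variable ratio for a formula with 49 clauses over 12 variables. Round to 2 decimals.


Clause-to-variable ratio = clauses / variables.
49 / 12 = 4.08.

4.08


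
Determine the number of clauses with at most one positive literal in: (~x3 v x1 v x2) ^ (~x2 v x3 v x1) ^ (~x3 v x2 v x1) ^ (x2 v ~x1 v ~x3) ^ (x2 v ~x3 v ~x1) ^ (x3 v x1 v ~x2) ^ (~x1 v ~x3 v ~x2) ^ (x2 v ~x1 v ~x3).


A Horn clause has at most one positive literal.
Clause 1: 2 positive lit(s) -> not Horn
Clause 2: 2 positive lit(s) -> not Horn
Clause 3: 2 positive lit(s) -> not Horn
Clause 4: 1 positive lit(s) -> Horn
Clause 5: 1 positive lit(s) -> Horn
Clause 6: 2 positive lit(s) -> not Horn
Clause 7: 0 positive lit(s) -> Horn
Clause 8: 1 positive lit(s) -> Horn
Total Horn clauses = 4.

4


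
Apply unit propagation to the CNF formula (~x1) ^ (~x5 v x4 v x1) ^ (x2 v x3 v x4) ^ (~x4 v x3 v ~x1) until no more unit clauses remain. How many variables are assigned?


Unit propagation repeatedly assigns the literal in any unit clause, then simplifies.
Assignments in order: x1 = F.
No further unit clauses remain.
Total variables assigned = 1.

1


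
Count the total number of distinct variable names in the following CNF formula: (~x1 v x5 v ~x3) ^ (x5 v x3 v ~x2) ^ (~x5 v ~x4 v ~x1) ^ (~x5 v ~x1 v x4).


Identify each distinct variable in the formula.
Variables found: x1, x2, x3, x4, x5.
Total distinct variables = 5.

5


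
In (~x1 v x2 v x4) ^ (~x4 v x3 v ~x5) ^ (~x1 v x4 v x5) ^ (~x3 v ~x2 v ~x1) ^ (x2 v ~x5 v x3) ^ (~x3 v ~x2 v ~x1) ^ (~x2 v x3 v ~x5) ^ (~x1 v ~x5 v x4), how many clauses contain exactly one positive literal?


A definite clause has exactly one positive literal.
Clause 1: 2 positive -> not definite
Clause 2: 1 positive -> definite
Clause 3: 2 positive -> not definite
Clause 4: 0 positive -> not definite
Clause 5: 2 positive -> not definite
Clause 6: 0 positive -> not definite
Clause 7: 1 positive -> definite
Clause 8: 1 positive -> definite
Definite clause count = 3.

3


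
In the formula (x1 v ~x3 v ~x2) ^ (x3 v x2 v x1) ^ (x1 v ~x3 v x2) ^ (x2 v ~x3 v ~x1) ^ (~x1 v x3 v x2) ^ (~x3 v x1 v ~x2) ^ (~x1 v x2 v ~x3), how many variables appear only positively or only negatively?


A pure literal appears in only one polarity across all clauses.
No pure literals found.
Count = 0.

0


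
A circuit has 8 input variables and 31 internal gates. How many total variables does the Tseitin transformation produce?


The Tseitin transformation introduces one auxiliary variable per gate.
Total variables = inputs + gates = 8 + 31 = 39.

39


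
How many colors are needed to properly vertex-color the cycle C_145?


An odd cycle cannot be 2-colored: alternating two colors around the cycle returns to the start with a conflict.
Since 145 is odd, three colors are required (and three suffice).
Chromatic number = 3.

3


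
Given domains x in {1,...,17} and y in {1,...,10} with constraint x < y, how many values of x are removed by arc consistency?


For the constraint x < y, x needs a supporting value in y's domain.
x can be at most 9 (one less than y's maximum).
Valid x values from domain: 9 out of 17.
Pruned = 17 - 9 = 8.

8


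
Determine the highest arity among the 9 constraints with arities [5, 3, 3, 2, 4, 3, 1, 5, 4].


The arities are: 5, 3, 3, 2, 4, 3, 1, 5, 4.
Scan for the maximum value.
Maximum arity = 5.

5


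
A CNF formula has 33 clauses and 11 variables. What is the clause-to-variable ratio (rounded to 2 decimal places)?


Clause-to-variable ratio = clauses / variables.
33 / 11 = 3.0.

3.0


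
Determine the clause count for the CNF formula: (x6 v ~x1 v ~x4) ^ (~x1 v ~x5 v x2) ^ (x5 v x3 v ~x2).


Each group enclosed in parentheses joined by ^ is one clause.
Counting the conjuncts: 3 clauses.

3


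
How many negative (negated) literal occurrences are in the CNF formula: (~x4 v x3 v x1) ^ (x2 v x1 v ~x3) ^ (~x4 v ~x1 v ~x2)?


Scan each clause for negated literals.
Clause 1: 1 negative; Clause 2: 1 negative; Clause 3: 3 negative.
Total negative literal occurrences = 5.

5


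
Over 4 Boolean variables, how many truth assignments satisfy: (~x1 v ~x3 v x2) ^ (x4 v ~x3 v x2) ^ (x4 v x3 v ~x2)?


Enumerate all 16 truth assignments over 4 variables.
Test each against every clause.
Satisfying assignments found: 11.

11


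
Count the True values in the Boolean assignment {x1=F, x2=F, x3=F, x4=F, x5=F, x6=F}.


The weight is the number of variables assigned True.
True variables: none.
Weight = 0.

0


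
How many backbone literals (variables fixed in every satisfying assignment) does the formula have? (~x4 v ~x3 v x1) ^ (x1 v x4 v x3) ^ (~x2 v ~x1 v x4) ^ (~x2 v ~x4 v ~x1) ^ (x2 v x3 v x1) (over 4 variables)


Find all satisfying assignments: 7 model(s).
Check which variables have the same value in every model.
No variable is fixed across all models.
Backbone size = 0.

0


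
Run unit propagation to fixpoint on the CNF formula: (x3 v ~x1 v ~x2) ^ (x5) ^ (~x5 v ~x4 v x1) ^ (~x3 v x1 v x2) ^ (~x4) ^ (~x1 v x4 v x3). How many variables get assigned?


Unit propagation repeatedly assigns the literal in any unit clause, then simplifies.
Assignments in order: x5 = T, x4 = F.
No further unit clauses remain.
Total variables assigned = 2.

2


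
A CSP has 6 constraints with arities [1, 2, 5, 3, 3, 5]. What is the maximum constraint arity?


The arities are: 1, 2, 5, 3, 3, 5.
Scan for the maximum value.
Maximum arity = 5.

5


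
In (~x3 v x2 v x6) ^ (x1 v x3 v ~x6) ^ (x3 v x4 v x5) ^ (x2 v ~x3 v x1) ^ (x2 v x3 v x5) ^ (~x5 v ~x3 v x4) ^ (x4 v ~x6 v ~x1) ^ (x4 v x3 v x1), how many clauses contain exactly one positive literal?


A definite clause has exactly one positive literal.
Clause 1: 2 positive -> not definite
Clause 2: 2 positive -> not definite
Clause 3: 3 positive -> not definite
Clause 4: 2 positive -> not definite
Clause 5: 3 positive -> not definite
Clause 6: 1 positive -> definite
Clause 7: 1 positive -> definite
Clause 8: 3 positive -> not definite
Definite clause count = 2.

2


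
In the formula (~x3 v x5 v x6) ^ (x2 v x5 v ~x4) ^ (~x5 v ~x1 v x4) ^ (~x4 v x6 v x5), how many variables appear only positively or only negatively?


A pure literal appears in only one polarity across all clauses.
Pure literals: x1 (negative only), x2 (positive only), x3 (negative only), x6 (positive only).
Count = 4.

4


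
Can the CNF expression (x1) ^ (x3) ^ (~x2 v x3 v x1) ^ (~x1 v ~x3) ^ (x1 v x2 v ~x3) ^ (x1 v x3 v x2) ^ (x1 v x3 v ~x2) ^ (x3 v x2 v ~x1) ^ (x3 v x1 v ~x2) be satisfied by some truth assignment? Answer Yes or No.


Check all 8 possible truth assignments.
Number of satisfying assignments found: 0.
The formula is unsatisfiable.

No
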